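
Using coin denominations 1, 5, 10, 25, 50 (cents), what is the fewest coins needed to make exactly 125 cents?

Use the largest denomination that fits, subtract, and repeat.
125 = 2×50 + 1×25
Total coins = 2 + 1 = 3

3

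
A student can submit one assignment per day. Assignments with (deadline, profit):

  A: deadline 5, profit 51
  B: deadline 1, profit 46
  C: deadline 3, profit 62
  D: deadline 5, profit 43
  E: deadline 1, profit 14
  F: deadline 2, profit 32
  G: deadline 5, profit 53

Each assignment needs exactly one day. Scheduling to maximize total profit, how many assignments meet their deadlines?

5

Sort by profit descending; place each in the latest free slot ≤ its deadline.
Profit order: C=62 G=53 A=51 B=46 D=43 F=32 E=14
Assign: C→slot 3, G→slot 5, A→slot 4, B→slot 1, D→slot 2, F skipped, E skipped.
Slots: [1:B] [2:D] [3:C] [4:A] [5:G]
5 of 7 scheduled.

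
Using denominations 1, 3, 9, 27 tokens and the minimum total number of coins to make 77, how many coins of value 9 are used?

2

Greedy: take as many of the largest coin as possible, then repeat with the remainder.
77 − 2×27→23 − 2×9→5 − 1×3→2 − 2×1→0
Count of 9: 2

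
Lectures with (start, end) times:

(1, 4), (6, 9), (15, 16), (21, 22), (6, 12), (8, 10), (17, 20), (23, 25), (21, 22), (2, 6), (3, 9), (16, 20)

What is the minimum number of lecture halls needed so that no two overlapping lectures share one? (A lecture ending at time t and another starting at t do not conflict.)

4

Count concurrent intervals with a sweep; the peak is the room count.
Events (time:±→running): 1:+→1 2:+→2 3:+→3 4:-→2 6:-→1 6:+→2 6:+→3 8:+→4 … peak 4.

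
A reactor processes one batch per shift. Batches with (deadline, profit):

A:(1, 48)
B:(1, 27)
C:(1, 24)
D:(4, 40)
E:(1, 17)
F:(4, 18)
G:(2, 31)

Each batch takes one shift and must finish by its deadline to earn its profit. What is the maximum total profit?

Take jobs in profit order; each goes to the latest open slot no later than its deadline.
Profit order: A=48 D=40 G=31 B=27 C=24 F=18 E=17
Assign: A→slot 1, D→slot 4, G→slot 2, B skipped, C skipped, F→slot 3, E skipped.
Slots: [1:A] [2:G] [3:F] [4:D]
Profit = 48 + 31 + 18 + 40 = 137

137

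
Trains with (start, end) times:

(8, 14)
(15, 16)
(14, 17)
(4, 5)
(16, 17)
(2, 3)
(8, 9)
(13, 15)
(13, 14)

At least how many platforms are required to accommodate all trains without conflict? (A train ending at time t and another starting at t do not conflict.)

3

The answer is the maximum number of intervals overlapping at any instant.
starts: [2, 4, 8, 8, 13, 13, 14, 15, 16]
ends:   [3, 5, 9, 14, 14, 15, 16, 17, 17]
s2→1 e3→0 s4→1 e5→0 s8→1 s8→2 e9→1 s13→2 s13→3  — peak 3.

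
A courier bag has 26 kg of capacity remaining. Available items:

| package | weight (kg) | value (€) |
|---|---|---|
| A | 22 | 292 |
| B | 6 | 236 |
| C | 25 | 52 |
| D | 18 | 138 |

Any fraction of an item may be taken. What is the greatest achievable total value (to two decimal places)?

Ratios (sorted): B 39.33, A 13.27, D 7.67, C 2.08
take B (6 @ 236); take 20/22 of A → 265.45. Capacity used 26/26.
Total value = 501.45

501.45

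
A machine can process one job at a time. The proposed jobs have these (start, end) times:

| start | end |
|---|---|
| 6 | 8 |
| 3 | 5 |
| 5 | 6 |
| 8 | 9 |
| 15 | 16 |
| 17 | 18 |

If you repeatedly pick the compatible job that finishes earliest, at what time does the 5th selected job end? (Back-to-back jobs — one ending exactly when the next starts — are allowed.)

16

By end time: (3,5), (5,6), (6,8), (8,9), (15,16), (17,18).
Pick (3,5); next start ≥ 5 → (5,6); next start ≥ 6 → (6,8); next start ≥ 8 → (8,9); next start ≥ 9 → (15,16); next start ≥ 16 → (17,18).
Selected: (3,5) (5,6) (6,8) (8,9) (15,16) (17,18)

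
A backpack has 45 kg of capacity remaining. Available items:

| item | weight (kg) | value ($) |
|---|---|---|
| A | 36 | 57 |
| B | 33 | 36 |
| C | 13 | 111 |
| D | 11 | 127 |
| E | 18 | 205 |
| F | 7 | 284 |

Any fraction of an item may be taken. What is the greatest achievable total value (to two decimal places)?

692.85

Ratios (sorted): F 40.57, D 11.55, E 11.39, C 8.54, A 1.58, B 1.09
take F (7 @ 284); take D (11 @ 127); take E (18 @ 205); take 9/13 of C → 76.85. Capacity used 45/45.
Total value = 692.85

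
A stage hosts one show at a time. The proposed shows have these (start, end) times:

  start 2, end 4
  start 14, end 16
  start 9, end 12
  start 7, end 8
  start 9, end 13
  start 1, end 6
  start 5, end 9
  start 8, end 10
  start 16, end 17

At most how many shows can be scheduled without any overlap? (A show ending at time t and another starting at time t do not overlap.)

5

Greedy by earliest finish: after sorting by end time, pick each interval compatible with the last pick.
Sorted by end: (2,4)  (1,6)  (7,8)  (5,9)  (8,10)  (9,12)  (9,13)  (14,16)  (16,17)
take (2,4); skip (1,6); take (7,8); take (8,10); skip (9,12); take (14,16); take (16,17).
Selected 5 shows.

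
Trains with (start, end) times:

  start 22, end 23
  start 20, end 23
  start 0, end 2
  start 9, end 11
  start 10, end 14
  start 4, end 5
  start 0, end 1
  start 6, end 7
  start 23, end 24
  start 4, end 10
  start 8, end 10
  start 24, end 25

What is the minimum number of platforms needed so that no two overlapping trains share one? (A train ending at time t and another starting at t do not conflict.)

starts: [0, 0, 4, 4, 6, 8, 9, 10, 20, 22, 23, 24]
ends:   [1, 2, 5, 7, 10, 10, 11, 14, 23, 23, 24, 25]
s0→1 s0→2 e1→1 e2→0 s4→1 s4→2 e5→1 s6→2 e7→1 s8→2 s9→3  — peak 3.

3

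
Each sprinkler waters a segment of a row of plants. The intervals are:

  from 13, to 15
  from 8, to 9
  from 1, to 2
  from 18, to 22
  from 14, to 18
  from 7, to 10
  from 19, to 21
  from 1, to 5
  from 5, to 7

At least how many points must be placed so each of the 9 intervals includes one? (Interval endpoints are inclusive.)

5

Sorted: [1,2] [1,5] [5,7] [8,9] [7,10] [13,15] [14,18] [19,21] [18,22]
{[1,2],[1,5]} hit by 2; {[5,7]} hit by 7; {[8,9],[7,10]} hit by 9; {[13,15],[14,18]} hit by 15; {[19,21],[18,22]} hit by 21.
Points: 2, 7, 9, 15, 21 (5 total).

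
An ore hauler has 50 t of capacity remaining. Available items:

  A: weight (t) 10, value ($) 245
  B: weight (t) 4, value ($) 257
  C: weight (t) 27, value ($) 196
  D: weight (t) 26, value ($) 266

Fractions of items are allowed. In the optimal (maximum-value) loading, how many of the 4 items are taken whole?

Order: B (257/4=64.25) > A (245/10=24.50) > D (266/26=10.23) > C (196/27=7.26)
Fill: take B (4 @ 257) → take A (10 @ 245) → take D (26 @ 266) → take 10/27 of C → 72.59; 50/50 used.
3 item(s) taken whole; one partial (take 10/27 of C).

3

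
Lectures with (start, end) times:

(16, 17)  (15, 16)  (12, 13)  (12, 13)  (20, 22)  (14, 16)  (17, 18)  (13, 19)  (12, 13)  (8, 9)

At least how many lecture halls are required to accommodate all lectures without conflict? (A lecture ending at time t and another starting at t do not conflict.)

The answer is the maximum number of intervals overlapping at any instant.
starts: [8, 12, 12, 12, 13, 14, 15, 16, 17, 20]
ends:   [9, 13, 13, 13, 16, 16, 17, 18, 19, 22]
s8→1 e9→0 s12→1 s12→2 s12→3  — peak 3.

3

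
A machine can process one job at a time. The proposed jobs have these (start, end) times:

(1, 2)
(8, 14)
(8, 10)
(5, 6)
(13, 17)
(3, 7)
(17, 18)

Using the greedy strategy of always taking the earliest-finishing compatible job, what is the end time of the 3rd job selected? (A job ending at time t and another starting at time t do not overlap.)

Order by finish time; keep every interval that doesn't clash with the previous kept one.
Sorted by end: (1,2)  (5,6)  (3,7)  (8,10)  (8,14)  (13,17)  (17,18)
take (1,2); take (5,6); skip (3,7); take (8,10); skip (8,14); take (13,17); take (17,18).
Selected: (1,2) (5,6) (8,10) (13,17) (17,18)

10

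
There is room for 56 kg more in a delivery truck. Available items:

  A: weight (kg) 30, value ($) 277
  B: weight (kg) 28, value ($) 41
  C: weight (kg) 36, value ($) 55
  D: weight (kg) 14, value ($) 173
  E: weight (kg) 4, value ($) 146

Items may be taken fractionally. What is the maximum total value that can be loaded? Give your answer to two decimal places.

608.22

Sort by value per unit weight and fill in that order.
Order: E (146/4=36.50) > D (173/14=12.36) > A (277/30=9.23) > C (55/36=1.53) > B (41/28=1.46)
Fill: take E (4 @ 146) → take D (14 @ 173) → take A (30 @ 277) → take 8/36 of C → 12.22; 56/56 used.
Total value = 608.22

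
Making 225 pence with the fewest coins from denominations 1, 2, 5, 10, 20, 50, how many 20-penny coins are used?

1

Greedy: take as many of the largest coin as possible, then repeat with the remainder.
225 − 4×50→25 − 1×20→5 − 1×5→0
Count of 20: 1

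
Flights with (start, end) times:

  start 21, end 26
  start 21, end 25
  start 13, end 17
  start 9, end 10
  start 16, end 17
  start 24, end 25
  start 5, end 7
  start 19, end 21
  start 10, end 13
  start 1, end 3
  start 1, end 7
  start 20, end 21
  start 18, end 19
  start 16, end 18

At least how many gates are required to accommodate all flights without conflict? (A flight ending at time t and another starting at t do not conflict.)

3

Count concurrent intervals with a sweep; the peak is the room count.
starts: [1, 1, 5, 9, 10, 13, 16, 16, 18, 19, 20, 21, 21, 24]
ends:   [3, 7, 7, 10, 13, 17, 17, 18, 19, 21, 21, 25, 25, 26]
s1→1 s1→2 e3→1 s5→2 e7→1 e7→0 s9→1 e10→0 s10→1 e13→0 s13→1 s16→2 s16→3  — peak 3.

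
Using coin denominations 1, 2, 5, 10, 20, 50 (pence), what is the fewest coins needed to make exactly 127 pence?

Use the largest denomination that fits, subtract, and repeat.
127 = 2×50 + 1×20 + 1×5 + 1×2
Total coins = 2 + 1 + 1 + 1 = 5

5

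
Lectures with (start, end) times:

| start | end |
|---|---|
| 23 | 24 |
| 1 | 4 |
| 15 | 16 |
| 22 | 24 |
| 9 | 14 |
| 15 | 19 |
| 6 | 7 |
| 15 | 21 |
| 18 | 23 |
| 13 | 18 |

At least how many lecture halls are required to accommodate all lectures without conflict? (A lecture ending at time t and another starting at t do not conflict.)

starts: [1, 6, 9, 13, 15, 15, 15, 18, 22, 23]
ends:   [4, 7, 14, 16, 18, 19, 21, 23, 24, 24]
s1→1 e4→0 s6→1 e7→0 s9→1 s13→2 e14→1 s15→2 s15→3 s15→4  — peak 4.

4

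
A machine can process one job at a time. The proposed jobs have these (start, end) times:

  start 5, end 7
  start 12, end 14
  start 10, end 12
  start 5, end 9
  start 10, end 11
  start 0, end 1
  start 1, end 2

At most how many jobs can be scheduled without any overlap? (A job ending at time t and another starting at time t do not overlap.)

Sorted by end: (0,1)  (1,2)  (5,7)  (5,9)  (10,11)  (10,12)  (12,14)
take (0,1); take (1,2); take (5,7); take (10,11); take (12,14).
Selected 5 jobs.

5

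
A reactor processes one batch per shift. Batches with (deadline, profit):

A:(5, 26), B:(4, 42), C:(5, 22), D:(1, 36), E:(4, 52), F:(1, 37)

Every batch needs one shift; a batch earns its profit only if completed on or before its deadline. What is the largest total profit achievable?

179

Sort by profit descending; place each in the latest free slot ≤ its deadline.
Profit order: E=52 B=42 F=37 D=36 A=26 C=22
Assign: E→slot 4, B→slot 3, F→slot 1, D skipped, A→slot 5, C→slot 2.
Slots: [1:F] [2:C] [3:B] [4:E] [5:A]
Profit = 37 + 22 + 42 + 52 + 26 = 179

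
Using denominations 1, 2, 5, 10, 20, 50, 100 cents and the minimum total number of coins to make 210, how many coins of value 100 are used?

Use the largest denomination that fits, subtract, and repeat.
210 − 2×100→10 − 1×10→0
Count of 100: 2

2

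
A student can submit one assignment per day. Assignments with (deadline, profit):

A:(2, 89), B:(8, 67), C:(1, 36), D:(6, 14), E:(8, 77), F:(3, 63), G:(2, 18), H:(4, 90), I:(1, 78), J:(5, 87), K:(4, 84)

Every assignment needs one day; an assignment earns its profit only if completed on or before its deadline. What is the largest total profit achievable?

By profit: H(d4,90), A(d2,89), J(d5,87), K(d4,84), I(d1,78), E(d8,77), B(d8,67), F(d3,63), C(d1,36), G(d2,18), D(d6,14)
H→slot 4; A→slot 2; J→slot 5; K→slot 3; I→slot 1; E→slot 8; B→slot 7; F skipped; C skipped; G skipped; D→slot 6.
Profit = 78 + 89 + 84 + 90 + 87 + 14 + 67 + 77 = 586

586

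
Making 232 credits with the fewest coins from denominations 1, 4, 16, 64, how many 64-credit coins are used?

3

232 = 3×64 + 2×16 + 2×4
Count of 64: 3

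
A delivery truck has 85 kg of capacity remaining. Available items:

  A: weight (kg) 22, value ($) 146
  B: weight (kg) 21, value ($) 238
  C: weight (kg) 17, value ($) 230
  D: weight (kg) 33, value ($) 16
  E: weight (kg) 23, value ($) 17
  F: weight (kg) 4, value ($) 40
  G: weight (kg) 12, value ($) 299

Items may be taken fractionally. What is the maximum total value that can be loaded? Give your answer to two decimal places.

Ratios (sorted): G 24.92, C 13.53, B 11.33, F 10.00, A 6.64, E 0.74, D 0.48
take G (12 @ 299); take C (17 @ 230); take B (21 @ 238); take F (4 @ 40); take A (22 @ 146); take 9/23 of E → 6.65. Capacity used 85/85.
Total value = 959.65

959.65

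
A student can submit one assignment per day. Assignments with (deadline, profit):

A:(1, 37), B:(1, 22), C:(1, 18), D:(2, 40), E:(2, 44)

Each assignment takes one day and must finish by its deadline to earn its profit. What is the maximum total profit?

84

Sort by profit descending; place each in the latest free slot ≤ its deadline.
By profit: E(d2,44), D(d2,40), A(d1,37), B(d1,22), C(d1,18)
E→slot 2; D→slot 1; A skipped; B skipped; C skipped.
Profit = 40 + 44 = 84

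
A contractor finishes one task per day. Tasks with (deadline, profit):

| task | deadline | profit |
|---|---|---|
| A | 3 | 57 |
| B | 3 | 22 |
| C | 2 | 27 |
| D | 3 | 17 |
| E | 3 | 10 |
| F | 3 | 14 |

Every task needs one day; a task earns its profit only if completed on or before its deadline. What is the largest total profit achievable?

By profit: A(d3,57), C(d2,27), B(d3,22), D(d3,17), F(d3,14), E(d3,10)
A→slot 3; C→slot 2; B→slot 1; D skipped; F skipped; E skipped.
Profit = 22 + 27 + 57 = 106

106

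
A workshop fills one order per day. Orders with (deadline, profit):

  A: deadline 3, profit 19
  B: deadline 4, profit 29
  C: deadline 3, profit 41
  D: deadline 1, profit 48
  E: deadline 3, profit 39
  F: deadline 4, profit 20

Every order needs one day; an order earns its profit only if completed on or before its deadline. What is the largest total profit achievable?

157

Sort by profit descending; place each in the latest free slot ≤ its deadline.
Profit order: D=48 C=41 E=39 B=29 F=20 A=19
Assign: D→slot 1, C→slot 3, E→slot 2, B→slot 4, F skipped, A skipped.
Slots: [1:D] [2:E] [3:C] [4:B]
Profit = 48 + 39 + 41 + 29 = 157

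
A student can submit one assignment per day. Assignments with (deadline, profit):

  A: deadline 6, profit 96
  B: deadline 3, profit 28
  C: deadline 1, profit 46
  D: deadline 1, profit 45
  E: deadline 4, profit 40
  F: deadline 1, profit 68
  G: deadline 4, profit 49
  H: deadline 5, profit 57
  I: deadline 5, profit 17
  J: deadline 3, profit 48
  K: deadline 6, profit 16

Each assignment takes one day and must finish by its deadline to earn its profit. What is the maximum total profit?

358

Sort by profit descending; place each in the latest free slot ≤ its deadline.
Profit order: A=96 F=68 H=57 G=49 J=48 C=46 D=45 E=40 B=28 I=17 K=16
Assign: A→slot 6, F→slot 1, H→slot 5, G→slot 4, J→slot 3, C skipped, D skipped, E→slot 2, B skipped, I skipped, K skipped.
Slots: [1:F] [2:E] [3:J] [4:G] [5:H] [6:A]
Profit = 68 + 40 + 48 + 49 + 57 + 96 = 358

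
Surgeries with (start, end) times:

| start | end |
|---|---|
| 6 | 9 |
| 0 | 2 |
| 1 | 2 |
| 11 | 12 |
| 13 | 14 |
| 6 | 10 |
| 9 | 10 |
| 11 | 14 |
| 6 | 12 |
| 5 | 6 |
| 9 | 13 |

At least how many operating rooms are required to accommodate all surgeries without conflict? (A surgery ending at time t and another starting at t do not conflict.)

The answer is the maximum number of intervals overlapping at any instant.
Events (time:±→running): 0:+→1 1:+→2 2:-→1 2:-→0 5:+→1 6:-→0 6:+→1 6:+→2 6:+→3 9:-→2 9:+→3 9:+→4 … peak 4.

4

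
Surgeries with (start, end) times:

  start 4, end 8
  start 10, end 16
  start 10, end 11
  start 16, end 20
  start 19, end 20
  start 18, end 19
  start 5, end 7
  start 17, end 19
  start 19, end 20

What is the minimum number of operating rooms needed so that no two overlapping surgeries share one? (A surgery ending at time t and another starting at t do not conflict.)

Count concurrent intervals with a sweep; the peak is the room count.
starts: [4, 5, 10, 10, 16, 17, 18, 19, 19]
ends:   [7, 8, 11, 16, 19, 19, 20, 20, 20]
s4→1 s5→2 e7→1 e8→0 s10→1 s10→2 e11→1 e16→0 s16→1 s17→2 s18→3  — peak 3.

3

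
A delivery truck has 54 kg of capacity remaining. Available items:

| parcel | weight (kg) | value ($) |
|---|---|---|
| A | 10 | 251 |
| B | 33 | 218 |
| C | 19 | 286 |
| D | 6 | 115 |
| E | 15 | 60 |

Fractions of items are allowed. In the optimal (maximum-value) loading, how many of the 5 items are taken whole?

Greedy by value/weight ratio, highest first.
Ratios (sorted): A 25.10, D 19.17, C 15.05, B 6.61, E 4.00
take A (10 @ 251); take D (6 @ 115); take C (19 @ 286); take 19/33 of B → 125.52. Capacity used 54/54.
3 item(s) taken whole; one partial (take 19/33 of B).

3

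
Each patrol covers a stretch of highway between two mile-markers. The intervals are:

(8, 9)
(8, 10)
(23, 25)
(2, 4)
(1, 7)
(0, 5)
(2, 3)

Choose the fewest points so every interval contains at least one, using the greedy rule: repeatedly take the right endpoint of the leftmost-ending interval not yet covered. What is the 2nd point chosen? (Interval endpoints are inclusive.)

9

Sorted: [2,3] [2,4] [0,5] [1,7] [8,9] [8,10] [23,25]
{[2,3],[2,4],[0,5],[1,7]} hit by 3; {[8,9],[8,10]} hit by 9; {[23,25]} hit by 25.
Points: 3, 9, 25 (3 total).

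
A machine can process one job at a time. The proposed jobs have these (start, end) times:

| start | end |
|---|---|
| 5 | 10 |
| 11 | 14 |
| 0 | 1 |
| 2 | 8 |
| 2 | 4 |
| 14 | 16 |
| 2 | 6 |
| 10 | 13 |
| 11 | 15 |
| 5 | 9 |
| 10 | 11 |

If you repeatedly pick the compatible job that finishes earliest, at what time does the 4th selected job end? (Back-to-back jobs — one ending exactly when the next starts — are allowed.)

11

By end time: (0,1), (2,4), (2,6), (2,8), (5,9), (5,10), (10,11), (10,13), (11,14), (11,15), (14,16).
Pick (0,1); next start ≥ 1 → (2,4); next start ≥ 4 → (5,9); next start ≥ 9 → (10,11); next start ≥ 11 → (11,14); next start ≥ 14 → (14,16).
Selected: (0,1) (2,4) (5,9) (10,11) (11,14) (14,16)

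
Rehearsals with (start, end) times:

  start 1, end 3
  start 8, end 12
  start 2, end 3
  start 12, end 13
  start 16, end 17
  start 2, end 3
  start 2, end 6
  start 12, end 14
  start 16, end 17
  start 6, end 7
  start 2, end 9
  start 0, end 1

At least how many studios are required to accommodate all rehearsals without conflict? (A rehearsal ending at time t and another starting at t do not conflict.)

starts: [0, 1, 2, 2, 2, 2, 6, 8, 12, 12, 16, 16]
ends:   [1, 3, 3, 3, 6, 7, 9, 12, 13, 14, 17, 17]
s0→1 e1→0 s1→1 s2→2 s2→3 s2→4 s2→5  — peak 5.

5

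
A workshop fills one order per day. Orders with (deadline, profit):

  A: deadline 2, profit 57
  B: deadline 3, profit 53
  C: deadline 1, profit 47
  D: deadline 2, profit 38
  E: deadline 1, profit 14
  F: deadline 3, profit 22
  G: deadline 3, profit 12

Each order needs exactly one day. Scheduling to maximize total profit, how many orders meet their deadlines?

By profit: A(d2,57), B(d3,53), C(d1,47), D(d2,38), F(d3,22), E(d1,14), G(d3,12)
A→slot 2; B→slot 3; C→slot 1; D skipped; F skipped; E skipped; G skipped.
3 of 7 scheduled.

3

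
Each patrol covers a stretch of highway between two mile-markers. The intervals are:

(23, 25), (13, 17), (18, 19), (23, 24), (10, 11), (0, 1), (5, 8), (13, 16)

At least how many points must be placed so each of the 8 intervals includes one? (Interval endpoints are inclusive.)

Process intervals by earliest right end; each time one isn't hit yet, stab at its right endpoint.
Sorted: [0,1] [5,8] [10,11] [13,16] [13,17] [18,19] [23,24] [23,25]
{[0,1]} hit by 1; {[5,8]} hit by 8; {[10,11]} hit by 11; {[13,16],[13,17]} hit by 16; {[18,19]} hit by 19; {[23,24],[23,25]} hit by 24.
Points: 1, 8, 11, 16, 19, 24 (6 total).

6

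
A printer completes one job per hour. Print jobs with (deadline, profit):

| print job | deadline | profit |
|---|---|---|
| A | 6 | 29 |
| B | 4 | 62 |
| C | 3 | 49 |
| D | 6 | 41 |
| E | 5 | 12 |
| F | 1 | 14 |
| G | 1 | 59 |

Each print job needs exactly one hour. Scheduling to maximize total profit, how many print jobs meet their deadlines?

Take jobs in profit order; each goes to the latest open slot no later than its deadline.
Profit order: B=62 G=59 C=49 D=41 A=29 F=14 E=12
Assign: B→slot 4, G→slot 1, C→slot 3, D→slot 6, A→slot 5, F skipped, E→slot 2.
Slots: [1:G] [2:E] [3:C] [4:B] [5:A] [6:D]
6 of 7 scheduled.

6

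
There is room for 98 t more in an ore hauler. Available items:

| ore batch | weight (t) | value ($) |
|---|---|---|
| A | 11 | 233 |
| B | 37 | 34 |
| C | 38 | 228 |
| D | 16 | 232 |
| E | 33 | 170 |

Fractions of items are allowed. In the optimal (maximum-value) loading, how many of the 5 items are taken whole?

4

Greedy by value/weight ratio, highest first.
Ratios (sorted): A 21.18, D 14.50, C 6.00, E 5.15, B 0.92
take A (11 @ 233); take D (16 @ 232); take C (38 @ 228); take E (33 @ 170). Capacity used 98/98.
4 item(s) taken whole.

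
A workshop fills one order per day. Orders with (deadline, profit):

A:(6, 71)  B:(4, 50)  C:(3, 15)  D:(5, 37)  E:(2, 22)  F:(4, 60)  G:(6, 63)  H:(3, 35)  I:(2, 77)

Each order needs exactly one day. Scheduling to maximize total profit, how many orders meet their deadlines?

6

By profit: I(d2,77), A(d6,71), G(d6,63), F(d4,60), B(d4,50), D(d5,37), H(d3,35), E(d2,22), C(d3,15)
I→slot 2; A→slot 6; G→slot 5; F→slot 4; B→slot 3; D→slot 1; H skipped; E skipped; C skipped.
6 of 9 scheduled.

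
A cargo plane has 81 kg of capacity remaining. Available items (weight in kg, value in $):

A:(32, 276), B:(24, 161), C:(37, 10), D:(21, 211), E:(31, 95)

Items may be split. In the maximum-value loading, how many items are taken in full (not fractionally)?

3

Greedy by value/weight ratio, highest first.
Order: D (211/21=10.05) > A (276/32=8.62) > B (161/24=6.71) > E (95/31=3.06) > C (10/37=0.27)
Fill: take D (21 @ 211) → take A (32 @ 276) → take B (24 @ 161) → take 4/31 of E → 12.26; 81/81 used.
3 item(s) taken whole; one partial (take 4/31 of E).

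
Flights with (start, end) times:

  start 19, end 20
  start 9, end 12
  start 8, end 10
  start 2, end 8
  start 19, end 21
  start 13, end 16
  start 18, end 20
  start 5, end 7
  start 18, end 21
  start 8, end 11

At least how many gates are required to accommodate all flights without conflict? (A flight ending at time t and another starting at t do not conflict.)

Count concurrent intervals with a sweep; the peak is the room count.
Events (time:±→running): 2:+→1 5:+→2 7:-→1 8:-→0 8:+→1 8:+→2 9:+→3 10:-→2 11:-→1 12:-→0 13:+→1 16:-→0 18:+→1 18:+→2 19:+→3 19:+→4 … peak 4.

4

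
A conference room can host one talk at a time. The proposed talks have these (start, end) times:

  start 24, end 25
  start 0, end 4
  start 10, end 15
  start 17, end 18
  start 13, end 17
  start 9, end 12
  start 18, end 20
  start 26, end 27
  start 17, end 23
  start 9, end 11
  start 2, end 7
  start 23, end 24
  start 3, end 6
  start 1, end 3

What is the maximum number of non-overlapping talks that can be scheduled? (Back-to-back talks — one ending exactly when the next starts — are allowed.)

9

By end time: (1,3), (0,4), (3,6), (2,7), (9,11), (9,12), (10,15), (13,17), (17,18), (18,20), (17,23), (23,24), (24,25), (26,27).
Pick (1,3); next start ≥ 3 → (3,6); next start ≥ 6 → (9,11); next start ≥ 11 → (13,17); next start ≥ 17 → (17,18); next start ≥ 18 → (18,20); next start ≥ 20 → (23,24); next start ≥ 24 → (24,25); next start ≥ 25 → (26,27).
Selected 9 talks.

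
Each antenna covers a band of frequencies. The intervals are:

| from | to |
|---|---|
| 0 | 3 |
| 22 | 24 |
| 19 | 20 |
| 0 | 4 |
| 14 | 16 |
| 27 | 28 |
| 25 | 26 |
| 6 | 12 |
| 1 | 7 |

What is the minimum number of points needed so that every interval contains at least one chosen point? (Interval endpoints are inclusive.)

7

By right end: [0,3]  [0,4]  [1,7]  [6,12]  [14,16]  [19,20]  [22,24]  [25,26]  [27,28]
[0,3] uncovered → point at 3; [6,12] uncovered → point at 12; [14,16] uncovered → point at 16; [19,20] uncovered → point at 20; [22,24] uncovered → point at 24; [25,26] uncovered → point at 26; [27,28] uncovered → point at 28.
Points: 3, 12, 16, 20, 24, 26, 28 (7 total).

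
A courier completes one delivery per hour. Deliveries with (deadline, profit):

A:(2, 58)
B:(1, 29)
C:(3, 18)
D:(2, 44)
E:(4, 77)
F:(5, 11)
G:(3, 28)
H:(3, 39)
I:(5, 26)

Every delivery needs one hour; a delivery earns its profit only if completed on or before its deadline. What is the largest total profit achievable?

Profit order: E=77 A=58 D=44 H=39 B=29 G=28 I=26 C=18 F=11
Assign: E→slot 4, A→slot 2, D→slot 1, H→slot 3, B skipped, G skipped, I→slot 5, C skipped, F skipped.
Slots: [1:D] [2:A] [3:H] [4:E] [5:I]
Profit = 44 + 58 + 39 + 77 + 26 = 244

244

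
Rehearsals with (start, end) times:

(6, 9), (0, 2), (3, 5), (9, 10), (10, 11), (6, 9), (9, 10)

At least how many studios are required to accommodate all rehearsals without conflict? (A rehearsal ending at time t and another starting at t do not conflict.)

Events (time:±→running): 0:+→1 2:-→0 3:+→1 5:-→0 6:+→1 6:+→2 … peak 2.

2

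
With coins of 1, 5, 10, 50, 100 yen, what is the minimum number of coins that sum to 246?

Greedy: take as many of the largest coin as possible, then repeat with the remainder.
246 = 2×100 + 4×10 + 1×5 + 1×1
Total coins = 2 + 4 + 1 + 1 = 8

8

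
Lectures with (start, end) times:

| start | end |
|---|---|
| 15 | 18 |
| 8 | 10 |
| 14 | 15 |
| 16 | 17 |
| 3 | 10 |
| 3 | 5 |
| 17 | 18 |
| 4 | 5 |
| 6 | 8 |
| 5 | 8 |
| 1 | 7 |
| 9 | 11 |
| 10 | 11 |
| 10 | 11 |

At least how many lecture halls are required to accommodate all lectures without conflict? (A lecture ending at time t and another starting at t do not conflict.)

4

The answer is the maximum number of intervals overlapping at any instant.
starts: [1, 3, 3, 4, 5, 6, 8, 9, 10, 10, 14, 15, 16, 17]
ends:   [5, 5, 7, 8, 8, 10, 10, 11, 11, 11, 15, 17, 18, 18]
s1→1 s3→2 s3→3 s4→4  — peak 4.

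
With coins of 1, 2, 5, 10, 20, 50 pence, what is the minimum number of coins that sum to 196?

Greedy: take as many of the largest coin as possible, then repeat with the remainder.
196 − 3×50→46 − 2×20→6 − 1×5→1 − 1×1→0
Total coins = 3 + 2 + 1 + 1 = 7

7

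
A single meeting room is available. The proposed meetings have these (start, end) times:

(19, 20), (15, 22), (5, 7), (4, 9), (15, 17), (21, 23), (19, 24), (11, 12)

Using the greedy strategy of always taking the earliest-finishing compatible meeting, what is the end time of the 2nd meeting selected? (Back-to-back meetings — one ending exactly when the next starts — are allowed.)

12

Order by finish time; keep every interval that doesn't clash with the previous kept one.
By end time: (5,7), (4,9), (11,12), (15,17), (19,20), (15,22), (21,23), (19,24).
Pick (5,7); next start ≥ 7 → (11,12); next start ≥ 12 → (15,17); next start ≥ 17 → (19,20); next start ≥ 20 → (21,23).
Selected: (5,7) (11,12) (15,17) (19,20) (21,23)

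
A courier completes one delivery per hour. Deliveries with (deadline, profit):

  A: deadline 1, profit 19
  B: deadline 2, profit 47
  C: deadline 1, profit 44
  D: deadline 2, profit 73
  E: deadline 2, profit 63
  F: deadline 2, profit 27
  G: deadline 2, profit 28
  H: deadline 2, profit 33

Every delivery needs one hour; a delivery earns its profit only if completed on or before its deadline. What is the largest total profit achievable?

Take jobs in profit order; each goes to the latest open slot no later than its deadline.
Profit order: D=73 E=63 B=47 C=44 H=33 G=28 F=27 A=19
Assign: D→slot 2, E→slot 1, B skipped, C skipped, H skipped, G skipped, F skipped, A skipped.
Slots: [1:E] [2:D]
Profit = 63 + 73 = 136

136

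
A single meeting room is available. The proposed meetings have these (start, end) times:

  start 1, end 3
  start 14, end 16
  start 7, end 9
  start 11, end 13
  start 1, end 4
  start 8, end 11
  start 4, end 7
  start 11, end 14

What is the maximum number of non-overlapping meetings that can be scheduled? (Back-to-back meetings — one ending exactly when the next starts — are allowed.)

Sorted by end: (1,3)  (1,4)  (4,7)  (7,9)  (8,11)  (11,13)  (11,14)  (14,16)
take (1,3); take (4,7); take (7,9); take (11,13); take (14,16).
Selected 5 meetings.

5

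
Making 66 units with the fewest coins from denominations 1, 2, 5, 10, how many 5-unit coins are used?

1

Use the largest denomination that fits, subtract, and repeat.
66 = 6×10 + 1×5 + 1×1
Count of 5: 1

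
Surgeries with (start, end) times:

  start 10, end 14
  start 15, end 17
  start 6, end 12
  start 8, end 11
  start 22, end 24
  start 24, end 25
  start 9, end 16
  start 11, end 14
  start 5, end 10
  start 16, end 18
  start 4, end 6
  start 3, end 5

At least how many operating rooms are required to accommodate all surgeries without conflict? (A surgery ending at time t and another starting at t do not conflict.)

Events (time:±→running): 3:+→1 4:+→2 5:-→1 5:+→2 6:-→1 6:+→2 8:+→3 9:+→4 … peak 4.

4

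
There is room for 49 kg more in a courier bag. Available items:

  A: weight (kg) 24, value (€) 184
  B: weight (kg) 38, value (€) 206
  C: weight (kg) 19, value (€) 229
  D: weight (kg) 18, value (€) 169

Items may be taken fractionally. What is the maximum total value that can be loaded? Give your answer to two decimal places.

Greedy by value/weight ratio, highest first.
Order: C (229/19=12.05) > D (169/18=9.39) > A (184/24=7.67) > B (206/38=5.42)
Fill: take C (19 @ 229) → take D (18 @ 169) → take 12/24 of A → 92.00; 49/49 used.
Total value = 490.00

490.00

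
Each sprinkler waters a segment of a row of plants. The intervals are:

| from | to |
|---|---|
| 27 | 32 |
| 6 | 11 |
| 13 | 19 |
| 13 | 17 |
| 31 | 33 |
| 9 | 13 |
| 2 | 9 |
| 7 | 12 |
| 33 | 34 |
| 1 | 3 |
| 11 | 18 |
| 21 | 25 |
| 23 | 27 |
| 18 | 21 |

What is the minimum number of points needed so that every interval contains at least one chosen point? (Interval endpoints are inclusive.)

Process intervals by earliest right end; each time one isn't hit yet, stab at its right endpoint.
By right end: [1,3]  [2,9]  [6,11]  [7,12]  [9,13]  [13,17]  [11,18]  [13,19]  [18,21]  [21,25]  [23,27]  [27,32]  [31,33]  [33,34]
[1,3] uncovered → point at 3; [6,11] uncovered → point at 11; [13,17] uncovered → point at 17; [18,21] uncovered → point at 21; [23,27] uncovered → point at 27; [31,33] uncovered → point at 33.
Points: 3, 11, 17, 21, 27, 33 (6 total).

6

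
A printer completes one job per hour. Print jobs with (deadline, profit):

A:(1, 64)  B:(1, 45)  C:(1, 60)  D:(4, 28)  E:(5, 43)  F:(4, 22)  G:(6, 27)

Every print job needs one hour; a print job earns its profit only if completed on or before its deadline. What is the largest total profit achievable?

Profit order: A=64 C=60 B=45 E=43 D=28 G=27 F=22
Assign: A→slot 1, C skipped, B skipped, E→slot 5, D→slot 4, G→slot 6, F→slot 3.
Slots: [1:A] [3:F] [4:D] [5:E] [6:G]
Profit = 64 + 22 + 28 + 43 + 27 = 184

184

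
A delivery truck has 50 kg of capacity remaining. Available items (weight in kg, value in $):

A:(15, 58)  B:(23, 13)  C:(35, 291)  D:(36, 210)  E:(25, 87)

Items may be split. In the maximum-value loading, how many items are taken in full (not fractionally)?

Sort by value per unit weight and fill in that order.
Order: C (291/35=8.31) > D (210/36=5.83) > A (58/15=3.87) > E (87/25=3.48) > B (13/23=0.57)
Fill: take C (35 @ 291) → take 15/36 of D → 87.50; 50/50 used.
1 item(s) taken whole; one partial (take 15/36 of D).

1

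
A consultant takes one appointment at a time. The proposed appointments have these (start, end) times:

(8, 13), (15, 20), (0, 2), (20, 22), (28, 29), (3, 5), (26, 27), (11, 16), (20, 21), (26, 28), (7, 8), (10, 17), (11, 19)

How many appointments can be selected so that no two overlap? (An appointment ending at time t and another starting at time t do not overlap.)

8

Order by finish time; keep every interval that doesn't clash with the previous kept one.
Sorted by end: (0,2)  (3,5)  (7,8)  (8,13)  (11,16)  (10,17)  (11,19)  (15,20)  (20,21)  (20,22)  (26,27)  (26,28)  (28,29)
take (0,2); take (3,5); take (7,8); take (8,13); skip (10,17); skip (11,19); take (15,20); take (20,21); take (26,27); take (28,29).
Selected 8 appointments.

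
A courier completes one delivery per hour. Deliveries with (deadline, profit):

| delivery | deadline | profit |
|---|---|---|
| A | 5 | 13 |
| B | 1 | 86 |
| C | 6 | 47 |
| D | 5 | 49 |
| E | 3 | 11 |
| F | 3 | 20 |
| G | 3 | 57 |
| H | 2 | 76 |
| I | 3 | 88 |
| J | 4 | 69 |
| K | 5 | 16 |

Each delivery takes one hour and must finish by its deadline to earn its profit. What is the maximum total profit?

415

Profit order: I=88 B=86 H=76 J=69 G=57 D=49 C=47 F=20 K=16 A=13 E=11
Assign: I→slot 3, B→slot 1, H→slot 2, J→slot 4, G skipped, D→slot 5, C→slot 6, F skipped, K skipped, A skipped, E skipped.
Slots: [1:B] [2:H] [3:I] [4:J] [5:D] [6:C]
Profit = 86 + 76 + 88 + 69 + 49 + 47 = 415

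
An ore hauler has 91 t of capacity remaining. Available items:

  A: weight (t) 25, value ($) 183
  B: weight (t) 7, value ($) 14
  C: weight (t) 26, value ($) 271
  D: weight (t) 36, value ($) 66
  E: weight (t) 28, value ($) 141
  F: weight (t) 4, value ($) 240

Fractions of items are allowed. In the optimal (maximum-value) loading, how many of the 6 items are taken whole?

Ratios (sorted): F 60.00, C 10.42, A 7.32, E 5.04, B 2.00, D 1.83
take F (4 @ 240); take C (26 @ 271); take A (25 @ 183); take E (28 @ 141); take B (7 @ 14); take 1/36 of D → 1.83. Capacity used 91/91.
5 item(s) taken whole; one partial (take 1/36 of D).

5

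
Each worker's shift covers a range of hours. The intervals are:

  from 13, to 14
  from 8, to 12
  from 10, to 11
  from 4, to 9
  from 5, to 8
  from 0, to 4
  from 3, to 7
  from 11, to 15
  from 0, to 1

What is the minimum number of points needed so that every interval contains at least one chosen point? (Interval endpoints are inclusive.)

Sorted: [0,1] [0,4] [3,7] [5,8] [4,9] [10,11] [8,12] [13,14] [11,15]
{[0,1],[0,4]} hit by 1; {[3,7],[5,8],[4,9]} hit by 7; {[10,11],[8,12]} hit by 11; {[13,14],[11,15]} hit by 14.
Points: 1, 7, 11, 14 (4 total).

4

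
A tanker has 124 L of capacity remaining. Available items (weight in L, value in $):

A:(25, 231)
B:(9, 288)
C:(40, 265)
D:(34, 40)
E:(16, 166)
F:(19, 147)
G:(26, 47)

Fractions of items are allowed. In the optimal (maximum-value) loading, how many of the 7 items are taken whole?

5

Greedy by value/weight ratio, highest first.
Ratios (sorted): B 32.00, E 10.38, A 9.24, F 7.74, C 6.62, G 1.81, D 1.18
take B (9 @ 288); take E (16 @ 166); take A (25 @ 231); take F (19 @ 147); take C (40 @ 265); take 15/26 of G → 27.12. Capacity used 124/124.
5 item(s) taken whole; one partial (take 15/26 of G).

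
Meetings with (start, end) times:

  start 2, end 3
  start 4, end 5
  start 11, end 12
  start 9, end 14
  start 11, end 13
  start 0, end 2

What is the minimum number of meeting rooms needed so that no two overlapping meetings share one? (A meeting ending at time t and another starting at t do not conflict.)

The answer is the maximum number of intervals overlapping at any instant.
starts: [0, 2, 4, 9, 11, 11]
ends:   [2, 3, 5, 12, 13, 14]
s0→1 e2→0 s2→1 e3→0 s4→1 e5→0 s9→1 s11→2 s11→3  — peak 3.

3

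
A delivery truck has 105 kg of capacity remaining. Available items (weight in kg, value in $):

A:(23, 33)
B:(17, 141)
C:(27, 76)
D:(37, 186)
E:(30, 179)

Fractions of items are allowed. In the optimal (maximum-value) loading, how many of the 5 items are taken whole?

3

Sort by value per unit weight and fill in that order.
Order: B (141/17=8.29) > E (179/30=5.97) > D (186/37=5.03) > C (76/27=2.81) > A (33/23=1.43)
Fill: take B (17 @ 141) → take E (30 @ 179) → take D (37 @ 186) → take 21/27 of C → 59.11; 105/105 used.
3 item(s) taken whole; one partial (take 21/27 of C).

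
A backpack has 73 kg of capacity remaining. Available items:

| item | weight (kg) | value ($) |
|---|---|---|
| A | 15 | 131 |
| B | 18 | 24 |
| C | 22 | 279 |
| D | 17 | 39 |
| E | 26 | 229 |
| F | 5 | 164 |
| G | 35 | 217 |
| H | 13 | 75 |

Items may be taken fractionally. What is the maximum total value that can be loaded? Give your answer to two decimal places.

Order: F (164/5=32.80) > C (279/22=12.68) > E (229/26=8.81) > A (131/15=8.73) > G (217/35=6.20) > H (75/13=5.77) > D (39/17=2.29) > B (24/18=1.33)
Fill: take F (5 @ 164) → take C (22 @ 279) → take E (26 @ 229) → take A (15 @ 131) → take 5/35 of G → 31.00; 73/73 used.
Total value = 834.00

834.00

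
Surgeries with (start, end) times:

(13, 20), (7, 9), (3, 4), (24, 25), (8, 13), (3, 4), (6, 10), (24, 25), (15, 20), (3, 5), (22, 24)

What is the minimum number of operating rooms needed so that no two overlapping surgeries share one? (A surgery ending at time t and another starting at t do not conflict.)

The answer is the maximum number of intervals overlapping at any instant.
starts: [3, 3, 3, 6, 7, 8, 13, 15, 22, 24, 24]
ends:   [4, 4, 5, 9, 10, 13, 20, 20, 24, 25, 25]
s3→1 s3→2 s3→3  — peak 3.

3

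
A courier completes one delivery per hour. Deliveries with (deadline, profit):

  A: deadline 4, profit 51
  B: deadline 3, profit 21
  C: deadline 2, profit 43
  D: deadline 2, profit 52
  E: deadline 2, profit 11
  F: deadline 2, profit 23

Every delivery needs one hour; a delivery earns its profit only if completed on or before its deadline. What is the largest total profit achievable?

167

By profit: D(d2,52), A(d4,51), C(d2,43), F(d2,23), B(d3,21), E(d2,11)
D→slot 2; A→slot 4; C→slot 1; F skipped; B→slot 3; E skipped.
Profit = 43 + 52 + 21 + 51 = 167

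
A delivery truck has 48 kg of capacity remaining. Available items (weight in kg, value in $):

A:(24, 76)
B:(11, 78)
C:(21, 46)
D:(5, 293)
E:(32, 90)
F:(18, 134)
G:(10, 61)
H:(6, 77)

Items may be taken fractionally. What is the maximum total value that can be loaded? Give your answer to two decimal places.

Ratios (sorted): D 58.60, H 12.83, F 7.44, B 7.09, G 6.10, A 3.17, E 2.81, C 2.19
take D (5 @ 293); take H (6 @ 77); take F (18 @ 134); take B (11 @ 78); take 8/10 of G → 48.80. Capacity used 48/48.
Total value = 630.80

630.80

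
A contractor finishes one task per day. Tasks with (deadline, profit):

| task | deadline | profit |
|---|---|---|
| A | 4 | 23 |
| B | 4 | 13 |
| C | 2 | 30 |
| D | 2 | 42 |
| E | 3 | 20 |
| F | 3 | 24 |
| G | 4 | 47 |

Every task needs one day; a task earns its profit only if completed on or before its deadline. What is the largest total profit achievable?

Take jobs in profit order; each goes to the latest open slot no later than its deadline.
By profit: G(d4,47), D(d2,42), C(d2,30), F(d3,24), A(d4,23), E(d3,20), B(d4,13)
G→slot 4; D→slot 2; C→slot 1; F→slot 3; A skipped; E skipped; B skipped.
Profit = 30 + 42 + 24 + 47 = 143

143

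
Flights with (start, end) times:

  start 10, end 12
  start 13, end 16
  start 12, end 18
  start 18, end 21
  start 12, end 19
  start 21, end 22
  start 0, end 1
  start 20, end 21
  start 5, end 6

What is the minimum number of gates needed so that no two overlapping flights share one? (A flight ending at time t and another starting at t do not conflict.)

Events (time:±→running): 0:+→1 1:-→0 5:+→1 6:-→0 10:+→1 12:-→0 12:+→1 12:+→2 13:+→3 … peak 3.

3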